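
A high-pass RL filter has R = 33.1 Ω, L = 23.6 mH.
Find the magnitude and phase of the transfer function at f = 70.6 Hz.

Step 1 — Angular frequency: ω = 2π·70.6 = 443.6 rad/s.
Step 2 — Transfer function: H(jω) = jωL/(R + jωL).
Step 3 — Numerator jωL = j·10.47; denominator R + jωL = 33.1 + j10.47.
Step 4 — H = 0.09094 + j0.2875.
Step 5 — Magnitude: |H| = 0.3016 (-10.4 dB); phase: φ = 72.4°.

|H| = 0.3016 (-10.4 dB), φ = 72.4°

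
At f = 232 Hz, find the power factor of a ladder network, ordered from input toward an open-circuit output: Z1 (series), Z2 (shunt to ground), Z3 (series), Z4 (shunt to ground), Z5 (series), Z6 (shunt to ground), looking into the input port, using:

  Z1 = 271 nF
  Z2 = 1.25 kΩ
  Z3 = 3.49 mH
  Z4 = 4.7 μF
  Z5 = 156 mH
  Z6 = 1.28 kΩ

Step 1 — Angular frequency: ω = 2π·f = 2π·232 = 1458 rad/s.
Step 2 — Component impedances:
  Z1: Z = 1/(jωC) = -j/(ω·C) = 0 - j2531 Ω
  Z2: Z = R = 1250 Ω
  Z3: Z = jωL = j·1458·0.00349 = 0 + j5.087 Ω
  Z4: Z = 1/(jωC) = -j/(ω·C) = 0 - j146 Ω
  Z5: Z = jωL = j·1458·0.156 = 0 + j227.4 Ω
  Z6: Z = R = 1280 Ω
Step 3 — Ladder network (open output): work backward from the far end, alternating series and parallel combinations. Z_in = 31.66 - j2668 Ω = 2668∠-89.3° Ω.
Step 4 — Power factor: PF = cos(φ) = Re(Z)/|Z| = 31.66/2668 = 0.01187.
Step 5 — Type: Im(Z) = -2668 ⇒ leading (phase φ = -89.3°).

PF = 0.01187 (leading, φ = -89.3°)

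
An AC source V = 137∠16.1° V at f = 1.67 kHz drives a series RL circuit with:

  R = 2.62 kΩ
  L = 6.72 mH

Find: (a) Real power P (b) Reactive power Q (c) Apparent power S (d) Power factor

Step 1 — Angular frequency: ω = 2π·f = 2π·1670 = 1.049e+04 rad/s.
Step 2 — Component impedances:
  R: Z = R = 2620 Ω
  L: Z = jωL = j·1.049e+04·0.00672 = 0 + j70.51 Ω
Step 3 — Series combination: Z_total = R + L = 2620 + j70.51 Ω = 2621∠1.5° Ω.
Step 4 — Source phasor: V = 137∠16.1° V = 131.6 + j37.99 V.
Step 5 — Current: I = V / Z = 0.05059 + j0.01314 A = 0.05227∠14.6° A.
Step 6 — Complex power: S = V·I* = 7.159 + j0.1927 VA.
Step 7 — Real power: P = Re(S) = 7.159 W.
Step 8 — Reactive power: Q = Im(S) = 0.1927 VAR.
Step 9 — Apparent power: |S| = 7.161 VA.
Step 10 — Power factor: PF = P/|S| = 0.9996 (lagging).

(a) P = 7.159 W  (b) Q = 0.1927 VAR  (c) S = 7.161 VA  (d) PF = 0.9996 (lagging)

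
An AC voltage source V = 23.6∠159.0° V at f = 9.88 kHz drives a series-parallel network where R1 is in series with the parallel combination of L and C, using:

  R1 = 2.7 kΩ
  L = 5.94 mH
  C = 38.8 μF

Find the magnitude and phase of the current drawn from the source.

Step 1 — Angular frequency: ω = 2π·f = 2π·9880 = 6.208e+04 rad/s.
Step 2 — Component impedances:
  R1: Z = R = 2700 Ω
  L: Z = jωL = j·6.208e+04·0.00594 = 0 + j368.7 Ω
  C: Z = 1/(jωC) = -j/(ω·C) = 0 - j0.4152 Ω
Step 3 — Parallel branch: L || C = 1/(1/L + 1/C) = 0 - j0.4156 Ω.
Step 4 — Series with R1: Z_total = R1 + (L || C) = 2700 - j0.4156 Ω = 2700∠-0.0° Ω.
Step 5 — Source phasor: V = 23.6∠159.0° V = -22.03 + j8.457 V.
Step 6 — Ohm's law: I = V / Z_total = (-22.03 + j8.457) / (2700 - j0.4156) = -0.008161 + j0.003131 A.
Step 7 — Convert to polar: |I| = 0.008741 A, ∠I = 159.0°.

I = 0.008741∠159.0° A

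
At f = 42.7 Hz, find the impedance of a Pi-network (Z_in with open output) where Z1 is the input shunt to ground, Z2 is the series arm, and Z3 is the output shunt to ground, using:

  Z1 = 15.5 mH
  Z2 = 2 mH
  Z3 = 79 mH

Step 1 — Angular frequency: ω = 2π·f = 2π·42.7 = 268.3 rad/s.
Step 2 — Component impedances:
  Z1: Z = jωL = j·268.3·0.0155 = 0 + j4.159 Ω
  Z2: Z = jωL = j·268.3·0.002 = 0 + j0.5366 Ω
  Z3: Z = jωL = j·268.3·0.079 = 0 + j21.2 Ω
Step 3 — With open output, the series arm Z2 and the output shunt Z3 appear in series to ground: Z2 + Z3 = 0 + j21.73 Ω.
Step 4 — Parallel with input shunt Z1: Z_in = Z1 || (Z2 + Z3) = 0 + j3.491 Ω = 3.491∠90.0° Ω.

Z = 0 + j3.491 Ω = 3.491∠90.0° Ω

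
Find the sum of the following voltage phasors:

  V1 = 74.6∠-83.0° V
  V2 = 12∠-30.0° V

Step 1 — Convert each phasor to rectangular form:
  V1 = 74.6·(cos(-83.0°) + j·sin(-83.0°)) = 9.091 - j74.04 V
  V2 = 12·(cos(-30.0°) + j·sin(-30.0°)) = 10.39 - j6 V
Step 2 — Sum components: V_total = 19.48 - j80.04 V.
Step 3 — Convert to polar: |V_total| = 82.38 V, ∠V_total = -76.3°.

V_total = 82.38∠-76.3° V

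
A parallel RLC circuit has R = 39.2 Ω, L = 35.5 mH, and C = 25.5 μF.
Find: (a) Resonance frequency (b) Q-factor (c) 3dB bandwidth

Step 1 — Resonance: ω₀ = 1/√(LC) = 1/√(0.0355·2.55e-05) = 1051 rad/s.
Step 2 — f₀ = ω₀/(2π) = 167.3 Hz.
Step 3 — Parallel Q: Q = R/(ω₀L) = 39.2/(1051·0.0355) = 1.051.
Step 4 — Bandwidth: Δω = ω₀/Q = 1000 rad/s; BW = Δω/(2π) = 159.2 Hz.

(a) f₀ = 167.3 Hz  (b) Q = 1.051  (c) BW = 159.2 Hz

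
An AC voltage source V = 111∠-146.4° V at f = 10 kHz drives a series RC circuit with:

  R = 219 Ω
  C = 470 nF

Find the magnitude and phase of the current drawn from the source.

Step 1 — Angular frequency: ω = 2π·f = 2π·1e+04 = 6.283e+04 rad/s.
Step 2 — Component impedances:
  R: Z = R = 219 Ω
  C: Z = 1/(jωC) = -j/(ω·C) = 0 - j33.86 Ω
Step 3 — Series combination: Z_total = R + C = 219 - j33.86 Ω = 221.6∠-8.8° Ω.
Step 4 — Source phasor: V = 111∠-146.4° V = -92.45 - j61.43 V.
Step 5 — Ohm's law: I = V / Z_total = (-92.45 - j61.43) / (219 - j33.86) = -0.37 - j0.3377 A.
Step 6 — Convert to polar: |I| = 0.5009 A, ∠I = -137.6°.

I = 0.5009∠-137.6° A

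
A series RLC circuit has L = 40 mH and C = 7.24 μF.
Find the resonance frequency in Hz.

Step 1 — Resonance condition Im(Z)=0 gives ω₀ = 1/√(LC).
Step 2 — ω₀ = 1/√(0.04·7.24e-06) = 1858 rad/s.
Step 3 — f₀ = ω₀/(2π) = 295.7 Hz.

f₀ = 295.7 Hz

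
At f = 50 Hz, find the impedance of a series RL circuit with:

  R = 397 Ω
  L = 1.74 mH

Step 1 — Angular frequency: ω = 2π·f = 2π·50 = 314.2 rad/s.
Step 2 — Component impedances:
  R: Z = R = 397 Ω
  L: Z = jωL = j·314.2·0.00174 = 0 + j0.5466 Ω
Step 3 — Series combination: Z_total = R + L = 397 + j0.5466 Ω = 397∠0.1° Ω.

Z = 397 + j0.5466 Ω = 397∠0.1° Ω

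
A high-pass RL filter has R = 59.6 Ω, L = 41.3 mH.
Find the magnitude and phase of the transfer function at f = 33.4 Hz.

Step 1 — Angular frequency: ω = 2π·33.4 = 209.9 rad/s.
Step 2 — Transfer function: H(jω) = jωL/(R + jωL).
Step 3 — Numerator jωL = j·8.667; denominator R + jωL = 59.6 + j8.667.
Step 4 — H = 0.02071 + j0.1424.
Step 5 — Magnitude: |H| = 0.1439 (-16.8 dB); phase: φ = 81.7°.

|H| = 0.1439 (-16.8 dB), φ = 81.7°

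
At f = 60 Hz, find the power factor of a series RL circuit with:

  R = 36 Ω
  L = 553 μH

Step 1 — Angular frequency: ω = 2π·f = 2π·60 = 377 rad/s.
Step 2 — Component impedances:
  R: Z = R = 36 Ω
  L: Z = jωL = j·377·0.000553 = 0 + j0.2085 Ω
Step 3 — Series combination: Z_total = R + L = 36 + j0.2085 Ω = 36∠0.3° Ω.
Step 4 — Power factor: PF = cos(φ) = Re(Z)/|Z| = 36/36 = 1.
Step 5 — Type: Im(Z) = 0.2085 ⇒ lagging (phase φ = 0.3°).

PF = 1 (lagging, φ = 0.3°)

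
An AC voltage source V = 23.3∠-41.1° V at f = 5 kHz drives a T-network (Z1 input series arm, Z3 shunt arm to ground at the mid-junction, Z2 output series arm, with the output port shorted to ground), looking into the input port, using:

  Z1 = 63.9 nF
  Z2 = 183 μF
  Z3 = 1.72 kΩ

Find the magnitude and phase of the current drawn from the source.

Step 1 — Angular frequency: ω = 2π·f = 2π·5000 = 3.142e+04 rad/s.
Step 2 — Component impedances:
  Z1: Z = 1/(jωC) = -j/(ω·C) = 0 - j498.1 Ω
  Z2: Z = 1/(jωC) = -j/(ω·C) = 0 - j0.1739 Ω
  Z3: Z = R = 1720 Ω
Step 3 — With the output port shorted to ground, the output series arm Z2 runs from the junction to ground; the shunt arm Z3 also runs from the junction to ground. They appear in parallel: Z3 || Z2 = 1.759e-05 - j0.1739 Ω.
Step 4 — Series with input arm Z1: Z_in = Z1 + (Z3 || Z2) = 1.759e-05 - j498.3 Ω = 498.3∠-90.0° Ω.
Step 5 — Source phasor: V = 23.3∠-41.1° V = 17.56 - j15.32 V.
Step 6 — Ohm's law: I = V / Z_total = (17.56 - j15.32) / (1.759e-05 - j498.3) = 0.03074 + j0.03524 A.
Step 7 — Convert to polar: |I| = 0.04676 A, ∠I = 48.9°.

I = 0.04676∠48.9° A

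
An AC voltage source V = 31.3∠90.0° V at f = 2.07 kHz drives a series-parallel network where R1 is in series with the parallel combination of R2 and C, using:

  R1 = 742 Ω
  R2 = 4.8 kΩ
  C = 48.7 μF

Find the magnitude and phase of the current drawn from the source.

Step 1 — Angular frequency: ω = 2π·f = 2π·2070 = 1.301e+04 rad/s.
Step 2 — Component impedances:
  R1: Z = R = 742 Ω
  R2: Z = R = 4800 Ω
  C: Z = 1/(jωC) = -j/(ω·C) = 0 - j1.579 Ω
Step 3 — Parallel branch: R2 || C = 1/(1/R2 + 1/C) = 0.0005193 - j1.579 Ω.
Step 4 — Series with R1: Z_total = R1 + (R2 || C) = 742 - j1.579 Ω = 742∠-0.1° Ω.
Step 5 — Source phasor: V = 31.3∠90.0° V = 0 + j31.3 V.
Step 6 — Ohm's law: I = V / Z_total = (0 + j31.3) / (742 - j1.579) = -8.975e-05 + j0.04218 A.
Step 7 — Convert to polar: |I| = 0.04218 A, ∠I = 90.1°.

I = 0.04218∠90.1° A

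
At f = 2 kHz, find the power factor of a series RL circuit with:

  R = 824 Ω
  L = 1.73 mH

Step 1 — Angular frequency: ω = 2π·f = 2π·2000 = 1.257e+04 rad/s.
Step 2 — Component impedances:
  R: Z = R = 824 Ω
  L: Z = jωL = j·1.257e+04·0.00173 = 0 + j21.74 Ω
Step 3 — Series combination: Z_total = R + L = 824 + j21.74 Ω = 824.3∠1.5° Ω.
Step 4 — Power factor: PF = cos(φ) = Re(Z)/|Z| = 824/824.287 = 0.9997.
Step 5 — Type: Im(Z) = 21.74 ⇒ lagging (phase φ = 1.5°).

PF = 0.9997 (lagging, φ = 1.5°)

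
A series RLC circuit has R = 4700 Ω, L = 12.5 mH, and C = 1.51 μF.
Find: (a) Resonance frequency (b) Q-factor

Step 1 — Resonance condition Im(Z)=0 gives ω₀ = 1/√(LC).
Step 2 — ω₀ = 1/√(0.0125·1.51e-06) = 7279 rad/s.
Step 3 — f₀ = ω₀/(2π) = 1158 Hz.
Step 4 — Series Q: Q = ω₀L/R = 7279·0.0125/4700 = 0.01936.

(a) f₀ = 1158 Hz  (b) Q = 0.01936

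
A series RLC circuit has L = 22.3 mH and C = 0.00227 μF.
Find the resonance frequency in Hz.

Step 1 — Resonance condition Im(Z)=0 gives ω₀ = 1/√(LC).
Step 2 — ω₀ = 1/√(0.0223·2.27e-09) = 1.406e+05 rad/s.
Step 3 — f₀ = ω₀/(2π) = 2.237e+04 Hz.

f₀ = 2.237e+04 Hz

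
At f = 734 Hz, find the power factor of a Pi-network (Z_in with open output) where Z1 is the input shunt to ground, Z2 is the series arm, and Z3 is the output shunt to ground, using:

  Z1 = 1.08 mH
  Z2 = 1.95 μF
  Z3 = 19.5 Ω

Step 1 — Angular frequency: ω = 2π·f = 2π·734 = 4612 rad/s.
Step 2 — Component impedances:
  Z1: Z = jωL = j·4612·0.00108 = 0 + j4.981 Ω
  Z2: Z = 1/(jωC) = -j/(ω·C) = 0 - j111.2 Ω
  Z3: Z = R = 19.5 Ω
Step 3 — With open output, the series arm Z2 and the output shunt Z3 appear in series to ground: Z2 + Z3 = 19.5 - j111.2 Ω.
Step 4 — Parallel with input shunt Z1: Z_in = Z1 || (Z2 + Z3) = 0.04148 + j5.207 Ω = 5.207∠89.5° Ω.
Step 5 — Power factor: PF = cos(φ) = Re(Z)/|Z| = 0.041482/5.2069 = 0.007967.
Step 6 — Type: Im(Z) = 5.207 ⇒ lagging (phase φ = 89.5°).

PF = 0.007967 (lagging, φ = 89.5°)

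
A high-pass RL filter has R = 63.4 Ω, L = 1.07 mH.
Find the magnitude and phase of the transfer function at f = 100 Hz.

Step 1 — Angular frequency: ω = 2π·100 = 628.3 rad/s.
Step 2 — Transfer function: H(jω) = jωL/(R + jωL).
Step 3 — Numerator jωL = j·0.6723; denominator R + jωL = 63.4 + j0.6723.
Step 4 — H = 0.0001124 + j0.0106.
Step 5 — Magnitude: |H| = 0.0106 (-39.5 dB); phase: φ = 89.4°.

|H| = 0.0106 (-39.5 dB), φ = 89.4°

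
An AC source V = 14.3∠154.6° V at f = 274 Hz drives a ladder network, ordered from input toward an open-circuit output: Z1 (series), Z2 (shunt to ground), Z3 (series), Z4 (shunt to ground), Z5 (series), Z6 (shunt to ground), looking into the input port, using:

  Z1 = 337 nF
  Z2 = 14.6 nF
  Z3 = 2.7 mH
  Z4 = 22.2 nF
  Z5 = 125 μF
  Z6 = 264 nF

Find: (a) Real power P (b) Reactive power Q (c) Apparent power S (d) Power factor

Step 1 — Angular frequency: ω = 2π·f = 2π·274 = 1722 rad/s.
Step 2 — Component impedances:
  Z1: Z = 1/(jωC) = -j/(ω·C) = 0 - j1724 Ω
  Z2: Z = 1/(jωC) = -j/(ω·C) = 0 - j3.978e+04 Ω
  Z3: Z = jωL = j·1722·0.0027 = 0 + j4.648 Ω
  Z4: Z = 1/(jωC) = -j/(ω·C) = 0 - j2.616e+04 Ω
  Z5: Z = 1/(jωC) = -j/(ω·C) = 0 - j4.647 Ω
  Z6: Z = 1/(jωC) = -j/(ω·C) = 0 - j2200 Ω
Step 3 — Ladder network (open output): work backward from the far end, alternating series and parallel combinations. Z_in = 0 - j3654 Ω = 3654∠-90.0° Ω.
Step 4 — Source phasor: V = 14.3∠154.6° V = -12.92 + j6.134 V.
Step 5 — Current: I = V / Z = -0.001679 - j0.003535 A = 0.003913∠-115.4° A.
Step 6 — Complex power: S = V·I* = 0 - j0.05596 VA.
Step 7 — Real power: P = Re(S) = 0 W.
Step 8 — Reactive power: Q = Im(S) = -0.05596 VAR.
Step 9 — Apparent power: |S| = 0.05596 VA.
Step 10 — Power factor: PF = P/|S| = 0 (leading).

(a) P = 0 W  (b) Q = -0.05596 VAR  (c) S = 0.05596 VA  (d) PF = 0 (leading)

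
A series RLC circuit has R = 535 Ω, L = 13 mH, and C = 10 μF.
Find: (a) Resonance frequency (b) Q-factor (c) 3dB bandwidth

Step 1 — Resonance: ω₀ = 1/√(LC) = 1/√(0.013·1e-05) = 2774 rad/s.
Step 2 — f₀ = ω₀/(2π) = 441.4 Hz.
Step 3 — Series Q: Q = ω₀L/R = 2774·0.013/535 = 0.06739.
Step 4 — Bandwidth: Δω = ω₀/Q = 4.115e+04 rad/s; BW = Δω/(2π) = 6550 Hz.

(a) f₀ = 441.4 Hz  (b) Q = 0.06739  (c) BW = 6550 Hz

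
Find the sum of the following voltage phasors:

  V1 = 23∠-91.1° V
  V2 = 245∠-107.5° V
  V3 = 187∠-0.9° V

Step 1 — Convert each phasor to rectangular form:
  V1 = 23·(cos(-91.1°) + j·sin(-91.1°)) = -0.4415 - j23 V
  V2 = 245·(cos(-107.5°) + j·sin(-107.5°)) = -73.67 - j233.7 V
  V3 = 187·(cos(-0.9°) + j·sin(-0.9°)) = 187 - j2.937 V
Step 2 — Sum components: V_total = 112.9 - j259.6 V.
Step 3 — Convert to polar: |V_total| = 283.1 V, ∠V_total = -66.5°.

V_total = 283.1∠-66.5° V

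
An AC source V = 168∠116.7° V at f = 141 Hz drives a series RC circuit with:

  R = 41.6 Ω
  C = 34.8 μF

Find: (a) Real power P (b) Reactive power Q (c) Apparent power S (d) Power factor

Step 1 — Angular frequency: ω = 2π·f = 2π·141 = 885.9 rad/s.
Step 2 — Component impedances:
  R: Z = R = 41.6 Ω
  C: Z = 1/(jωC) = -j/(ω·C) = 0 - j32.44 Ω
Step 3 — Series combination: Z_total = R + C = 41.6 - j32.44 Ω = 52.75∠-37.9° Ω.
Step 4 — Source phasor: V = 168∠116.7° V = -75.49 + j150.1 V.
Step 5 — Current: I = V / Z = -2.878 + j1.364 A = 3.185∠154.6° A.
Step 6 — Complex power: S = V·I* = 421.9 - j329 VA.
Step 7 — Real power: P = Re(S) = 421.9 W.
Step 8 — Reactive power: Q = Im(S) = -329 VAR.
Step 9 — Apparent power: |S| = 535 VA.
Step 10 — Power factor: PF = P/|S| = 0.7886 (leading).

(a) P = 421.9 W  (b) Q = -329 VAR  (c) S = 535 VA  (d) PF = 0.7886 (leading)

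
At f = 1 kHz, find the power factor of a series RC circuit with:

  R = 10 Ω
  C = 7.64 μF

Step 1 — Angular frequency: ω = 2π·f = 2π·1000 = 6283 rad/s.
Step 2 — Component impedances:
  R: Z = R = 10 Ω
  C: Z = 1/(jωC) = -j/(ω·C) = 0 - j20.83 Ω
Step 3 — Series combination: Z_total = R + C = 10 - j20.83 Ω = 23.11∠-64.4° Ω.
Step 4 — Power factor: PF = cos(φ) = Re(Z)/|Z| = 10/23.108 = 0.4328.
Step 5 — Type: Im(Z) = -20.83 ⇒ leading (phase φ = -64.4°).

PF = 0.4328 (leading, φ = -64.4°)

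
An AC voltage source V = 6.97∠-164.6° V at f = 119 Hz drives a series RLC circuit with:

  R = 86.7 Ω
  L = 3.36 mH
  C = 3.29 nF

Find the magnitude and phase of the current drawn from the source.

Step 1 — Angular frequency: ω = 2π·f = 2π·119 = 747.7 rad/s.
Step 2 — Component impedances:
  R: Z = R = 86.7 Ω
  L: Z = jωL = j·747.7·0.00336 = 0 + j2.512 Ω
  C: Z = 1/(jωC) = -j/(ω·C) = 0 - j4.065e+05 Ω
Step 3 — Series combination: Z_total = R + L + C = 86.7 - j4.065e+05 Ω = 4.065e+05∠-90.0° Ω.
Step 4 — Source phasor: V = 6.97∠-164.6° V = -6.72 - j1.851 V.
Step 5 — Ohm's law: I = V / Z_total = (-6.72 - j1.851) / (86.7 - j4.065e+05) = 4.55e-06 - j1.653e-05 A.
Step 6 — Convert to polar: |I| = 1.715e-05 A, ∠I = -74.6°.

I = 1.715e-05∠-74.6° A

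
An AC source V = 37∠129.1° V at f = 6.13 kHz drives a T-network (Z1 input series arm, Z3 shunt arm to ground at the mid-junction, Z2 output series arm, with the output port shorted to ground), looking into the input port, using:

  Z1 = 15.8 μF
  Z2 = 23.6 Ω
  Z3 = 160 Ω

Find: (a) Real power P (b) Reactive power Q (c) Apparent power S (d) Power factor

Step 1 — Angular frequency: ω = 2π·f = 2π·6130 = 3.852e+04 rad/s.
Step 2 — Component impedances:
  Z1: Z = 1/(jωC) = -j/(ω·C) = 0 - j1.643 Ω
  Z2: Z = R = 23.6 Ω
  Z3: Z = R = 160 Ω
Step 3 — With the output port shorted to ground, the output series arm Z2 runs from the junction to ground; the shunt arm Z3 also runs from the junction to ground. They appear in parallel: Z3 || Z2 = 20.57 Ω.
Step 4 — Series with input arm Z1: Z_in = Z1 + (Z3 || Z2) = 20.57 - j1.643 Ω = 20.63∠-4.6° Ω.
Step 5 — Source phasor: V = 37∠129.1° V = -23.34 + j28.71 V.
Step 6 — Current: I = V / Z = -1.238 + j1.297 A = 1.793∠133.7° A.
Step 7 — Complex power: S = V·I* = 66.14 - j5.285 VA.
Step 8 — Real power: P = Re(S) = 66.14 W.
Step 9 — Reactive power: Q = Im(S) = -5.285 VAR.
Step 10 — Apparent power: |S| = 66.35 VA.
Step 11 — Power factor: PF = P/|S| = 0.9968 (leading).

(a) P = 66.14 W  (b) Q = -5.285 VAR  (c) S = 66.35 VA  (d) PF = 0.9968 (leading)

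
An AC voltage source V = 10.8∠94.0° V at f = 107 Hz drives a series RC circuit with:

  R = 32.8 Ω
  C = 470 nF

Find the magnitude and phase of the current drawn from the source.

Step 1 — Angular frequency: ω = 2π·f = 2π·107 = 672.3 rad/s.
Step 2 — Component impedances:
  R: Z = R = 32.8 Ω
  C: Z = 1/(jωC) = -j/(ω·C) = 0 - j3165 Ω
Step 3 — Series combination: Z_total = R + C = 32.8 - j3165 Ω = 3165∠-89.4° Ω.
Step 4 — Source phasor: V = 10.8∠94.0° V = -0.7534 + j10.77 V.
Step 5 — Ohm's law: I = V / Z_total = (-0.7534 + j10.77) / (32.8 - j3165) = -0.003406 - j0.0002027 A.
Step 6 — Convert to polar: |I| = 0.003412 A, ∠I = -176.6°.

I = 0.003412∠-176.6° A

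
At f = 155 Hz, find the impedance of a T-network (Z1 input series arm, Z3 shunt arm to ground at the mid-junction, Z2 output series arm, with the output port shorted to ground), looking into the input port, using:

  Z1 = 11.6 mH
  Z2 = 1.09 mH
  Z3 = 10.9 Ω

Step 1 — Angular frequency: ω = 2π·f = 2π·155 = 973.9 rad/s.
Step 2 — Component impedances:
  Z1: Z = jωL = j·973.9·0.0116 = 0 + j11.3 Ω
  Z2: Z = jωL = j·973.9·0.00109 = 0 + j1.062 Ω
  Z3: Z = R = 10.9 Ω
Step 3 — With the output port shorted to ground, the output series arm Z2 runs from the junction to ground; the shunt arm Z3 also runs from the junction to ground. They appear in parallel: Z3 || Z2 = 0.1024 + j1.052 Ω.
Step 4 — Series with input arm Z1: Z_in = Z1 + (Z3 || Z2) = 0.1024 + j12.35 Ω = 12.35∠89.5° Ω.

Z = 0.1024 + j12.35 Ω = 12.35∠89.5° Ω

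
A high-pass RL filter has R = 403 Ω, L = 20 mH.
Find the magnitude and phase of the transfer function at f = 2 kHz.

Step 1 — Angular frequency: ω = 2π·2000 = 1.257e+04 rad/s.
Step 2 — Transfer function: H(jω) = jωL/(R + jωL).
Step 3 — Numerator jωL = j·251.3; denominator R + jωL = 403 + j251.3.
Step 4 — H = 0.28 + j0.449.
Step 5 — Magnitude: |H| = 0.5292 (-5.5 dB); phase: φ = 58.1°.

|H| = 0.5292 (-5.5 dB), φ = 58.1°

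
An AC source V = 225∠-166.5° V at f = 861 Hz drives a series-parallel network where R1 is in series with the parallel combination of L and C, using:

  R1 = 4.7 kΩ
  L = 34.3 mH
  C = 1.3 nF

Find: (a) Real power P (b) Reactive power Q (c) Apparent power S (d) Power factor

Step 1 — Angular frequency: ω = 2π·f = 2π·861 = 5410 rad/s.
Step 2 — Component impedances:
  R1: Z = R = 4700 Ω
  L: Z = jωL = j·5410·0.0343 = 0 + j185.6 Ω
  C: Z = 1/(jωC) = -j/(ω·C) = 0 - j1.422e+05 Ω
Step 3 — Parallel branch: L || C = 1/(1/L + 1/C) = 0 + j185.8 Ω.
Step 4 — Series with R1: Z_total = R1 + (L || C) = 4700 + j185.8 Ω = 4704∠2.3° Ω.
Step 5 — Source phasor: V = 225∠-166.5° V = -218.8 - j52.53 V.
Step 6 — Current: I = V / Z = -0.04692 - j0.009321 A = 0.04783∠-168.8° A.
Step 7 — Complex power: S = V·I* = 10.75 + j0.4251 VA.
Step 8 — Real power: P = Re(S) = 10.75 W.
Step 9 — Reactive power: Q = Im(S) = 0.4251 VAR.
Step 10 — Apparent power: |S| = 10.76 VA.
Step 11 — Power factor: PF = P/|S| = 0.9992 (lagging).

(a) P = 10.75 W  (b) Q = 0.4251 VAR  (c) S = 10.76 VA  (d) PF = 0.9992 (lagging)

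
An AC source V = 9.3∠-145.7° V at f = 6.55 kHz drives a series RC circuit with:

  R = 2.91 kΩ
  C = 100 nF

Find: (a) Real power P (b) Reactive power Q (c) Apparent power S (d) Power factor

Step 1 — Angular frequency: ω = 2π·f = 2π·6550 = 4.115e+04 rad/s.
Step 2 — Component impedances:
  R: Z = R = 2910 Ω
  C: Z = 1/(jωC) = -j/(ω·C) = 0 - j243 Ω
Step 3 — Series combination: Z_total = R + C = 2910 - j243 Ω = 2920∠-4.8° Ω.
Step 4 — Source phasor: V = 9.3∠-145.7° V = -7.683 - j5.241 V.
Step 5 — Current: I = V / Z = -0.002472 - j0.002007 A = 0.003185∠-140.9° A.
Step 6 — Complex power: S = V·I* = 0.02952 - j0.002465 VA.
Step 7 — Real power: P = Re(S) = 0.02952 W.
Step 8 — Reactive power: Q = Im(S) = -0.002465 VAR.
Step 9 — Apparent power: |S| = 0.02962 VA.
Step 10 — Power factor: PF = P/|S| = 0.9965 (leading).

(a) P = 0.02952 W  (b) Q = -0.002465 VAR  (c) S = 0.02962 VA  (d) PF = 0.9965 (leading)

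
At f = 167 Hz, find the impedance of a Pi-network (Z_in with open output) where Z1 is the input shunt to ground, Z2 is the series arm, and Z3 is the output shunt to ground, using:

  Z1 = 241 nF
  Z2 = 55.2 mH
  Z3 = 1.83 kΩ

Step 1 — Angular frequency: ω = 2π·f = 2π·167 = 1049 rad/s.
Step 2 — Component impedances:
  Z1: Z = 1/(jωC) = -j/(ω·C) = 0 - j3954 Ω
  Z2: Z = jωL = j·1049·0.0552 = 0 + j57.92 Ω
  Z3: Z = R = 1830 Ω
Step 3 — With open output, the series arm Z2 and the output shunt Z3 appear in series to ground: Z2 + Z3 = 1830 + j57.92 Ω.
Step 4 — Parallel with input shunt Z1: Z_in = Z1 || (Z2 + Z3) = 1544 - j666.5 Ω = 1682∠-23.3° Ω.

Z = 1544 - j666.5 Ω = 1682∠-23.3° Ω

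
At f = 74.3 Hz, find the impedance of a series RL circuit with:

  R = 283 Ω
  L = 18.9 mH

Step 1 — Angular frequency: ω = 2π·f = 2π·74.3 = 466.8 rad/s.
Step 2 — Component impedances:
  R: Z = R = 283 Ω
  L: Z = jωL = j·466.8·0.0189 = 0 + j8.823 Ω
Step 3 — Series combination: Z_total = R + L = 283 + j8.823 Ω = 283.1∠1.8° Ω.

Z = 283 + j8.823 Ω = 283.1∠1.8° Ω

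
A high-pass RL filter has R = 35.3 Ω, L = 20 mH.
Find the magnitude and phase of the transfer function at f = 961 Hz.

Step 1 — Angular frequency: ω = 2π·961 = 6038 rad/s.
Step 2 — Transfer function: H(jω) = jωL/(R + jωL).
Step 3 — Numerator jωL = j·120.8; denominator R + jωL = 35.3 + j120.8.
Step 4 — H = 0.9213 + j0.2693.
Step 5 — Magnitude: |H| = 0.9598 (-0.4 dB); phase: φ = 16.3°.

|H| = 0.9598 (-0.4 dB), φ = 16.3°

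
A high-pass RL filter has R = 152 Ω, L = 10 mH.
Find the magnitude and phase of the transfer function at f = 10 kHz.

Step 1 — Angular frequency: ω = 2π·1e+04 = 6.283e+04 rad/s.
Step 2 — Transfer function: H(jω) = jωL/(R + jωL).
Step 3 — Numerator jωL = j·628.3; denominator R + jωL = 152 + j628.3.
Step 4 — H = 0.9447 + j0.2285.
Step 5 — Magnitude: |H| = 0.972 (-0.2 dB); phase: φ = 13.6°.

|H| = 0.972 (-0.2 dB), φ = 13.6°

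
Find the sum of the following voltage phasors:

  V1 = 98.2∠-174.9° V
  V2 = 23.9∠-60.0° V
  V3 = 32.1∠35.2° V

Step 1 — Convert each phasor to rectangular form:
  V1 = 98.2·(cos(-174.9°) + j·sin(-174.9°)) = -97.81 - j8.729 V
  V2 = 23.9·(cos(-60.0°) + j·sin(-60.0°)) = 11.95 - j20.7 V
  V3 = 32.1·(cos(35.2°) + j·sin(35.2°)) = 26.23 + j18.5 V
Step 2 — Sum components: V_total = -59.63 - j10.92 V.
Step 3 — Convert to polar: |V_total| = 60.62 V, ∠V_total = -169.6°.

V_total = 60.62∠-169.6° V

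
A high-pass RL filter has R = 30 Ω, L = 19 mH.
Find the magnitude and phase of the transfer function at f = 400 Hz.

Step 1 — Angular frequency: ω = 2π·400 = 2513 rad/s.
Step 2 — Transfer function: H(jω) = jωL/(R + jωL).
Step 3 — Numerator jωL = j·47.75; denominator R + jωL = 30 + j47.75.
Step 4 — H = 0.717 + j0.4505.
Step 5 — Magnitude: |H| = 0.8468 (-1.4 dB); phase: φ = 32.1°.

|H| = 0.8468 (-1.4 dB), φ = 32.1°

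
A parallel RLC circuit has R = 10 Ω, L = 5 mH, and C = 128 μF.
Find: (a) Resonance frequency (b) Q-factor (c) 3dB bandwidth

Step 1 — Resonance: ω₀ = 1/√(LC) = 1/√(0.005·0.000128) = 1250 rad/s.
Step 2 — f₀ = ω₀/(2π) = 198.9 Hz.
Step 3 — Parallel Q: Q = R/(ω₀L) = 10/(1250·0.005) = 1.6.
Step 4 — Bandwidth: Δω = ω₀/Q = 781.2 rad/s; BW = Δω/(2π) = 124.3 Hz.

(a) f₀ = 198.9 Hz  (b) Q = 1.6  (c) BW = 124.3 Hz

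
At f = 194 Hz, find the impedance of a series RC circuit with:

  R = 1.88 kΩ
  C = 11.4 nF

Step 1 — Angular frequency: ω = 2π·f = 2π·194 = 1219 rad/s.
Step 2 — Component impedances:
  R: Z = R = 1880 Ω
  C: Z = 1/(jωC) = -j/(ω·C) = 0 - j7.196e+04 Ω
Step 3 — Series combination: Z_total = R + C = 1880 - j7.196e+04 Ω = 7.199e+04∠-88.5° Ω.

Z = 1880 - j7.196e+04 Ω = 7.199e+04∠-88.5° Ω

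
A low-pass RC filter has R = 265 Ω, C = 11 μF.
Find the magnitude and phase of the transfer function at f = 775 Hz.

Step 1 — Angular frequency: ω = 2π·775 = 4869 rad/s.
Step 2 — Transfer function: H(jω) = 1/(1 + jωRC).
Step 3 — Denominator: 1 + jωRC = 1 + j·4869·265·1.1e-05 = 1 + j14.19.
Step 4 — H = 0.004939 - j0.0701.
Step 5 — Magnitude: |H| = 0.07028 (-23.1 dB); phase: φ = -86.0°.

|H| = 0.07028 (-23.1 dB), φ = -86.0°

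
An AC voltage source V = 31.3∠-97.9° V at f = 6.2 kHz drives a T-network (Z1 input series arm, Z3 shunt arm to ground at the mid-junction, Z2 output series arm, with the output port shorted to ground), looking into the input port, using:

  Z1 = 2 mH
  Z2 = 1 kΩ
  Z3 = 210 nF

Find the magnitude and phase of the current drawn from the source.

Step 1 — Angular frequency: ω = 2π·f = 2π·6200 = 3.896e+04 rad/s.
Step 2 — Component impedances:
  Z1: Z = jωL = j·3.896e+04·0.002 = 0 + j77.91 Ω
  Z2: Z = R = 1000 Ω
  Z3: Z = 1/(jωC) = -j/(ω·C) = 0 - j122.2 Ω
Step 3 — With the output port shorted to ground, the output series arm Z2 runs from the junction to ground; the shunt arm Z3 also runs from the junction to ground. They appear in parallel: Z3 || Z2 = 14.72 - j120.4 Ω.
Step 4 — Series with input arm Z1: Z_in = Z1 + (Z3 || Z2) = 14.72 - j42.53 Ω = 45∠-70.9° Ω.
Step 5 — Source phasor: V = 31.3∠-97.9° V = -4.302 - j31 V.
Step 6 — Ohm's law: I = V / Z_total = (-4.302 - j31) / (14.72 - j42.53) = 0.6197 - j0.3157 A.
Step 7 — Convert to polar: |I| = 0.6955 A, ∠I = -27.0°.

I = 0.6955∠-27.0° A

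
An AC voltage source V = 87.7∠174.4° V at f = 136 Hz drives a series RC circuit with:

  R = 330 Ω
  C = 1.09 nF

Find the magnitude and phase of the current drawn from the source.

Step 1 — Angular frequency: ω = 2π·f = 2π·136 = 854.5 rad/s.
Step 2 — Component impedances:
  R: Z = R = 330 Ω
  C: Z = 1/(jωC) = -j/(ω·C) = 0 - j1.074e+06 Ω
Step 3 — Series combination: Z_total = R + C = 330 - j1.074e+06 Ω = 1.074e+06∠-90.0° Ω.
Step 4 — Source phasor: V = 87.7∠174.4° V = -87.28 + j8.558 V.
Step 5 — Ohm's law: I = V / Z_total = (-87.28 + j8.558) / (330 - j1.074e+06) = -7.996e-06 - j8.129e-05 A.
Step 6 — Convert to polar: |I| = 8.169e-05 A, ∠I = -95.6°.

I = 8.169e-05∠-95.6° A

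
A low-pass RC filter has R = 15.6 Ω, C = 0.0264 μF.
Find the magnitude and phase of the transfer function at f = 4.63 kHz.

Step 1 — Angular frequency: ω = 2π·4630 = 2.909e+04 rad/s.
Step 2 — Transfer function: H(jω) = 1/(1 + jωRC).
Step 3 — Denominator: 1 + jωRC = 1 + j·2.909e+04·15.6·2.64e-08 = 1 + j0.01198.
Step 4 — H = 0.9999 - j0.01198.
Step 5 — Magnitude: |H| = 0.9999 (-0.0 dB); phase: φ = -0.7°.

|H| = 0.9999 (-0.0 dB), φ = -0.7°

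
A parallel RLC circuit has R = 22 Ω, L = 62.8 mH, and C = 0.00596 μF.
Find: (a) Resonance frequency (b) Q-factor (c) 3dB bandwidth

Step 1 — Resonance: ω₀ = 1/√(LC) = 1/√(0.0628·5.96e-09) = 5.169e+04 rad/s.
Step 2 — f₀ = ω₀/(2π) = 8227 Hz.
Step 3 — Parallel Q: Q = R/(ω₀L) = 22/(5.169e+04·0.0628) = 0.006777.
Step 4 — Bandwidth: Δω = ω₀/Q = 7.627e+06 rad/s; BW = Δω/(2π) = 1.214e+06 Hz.

(a) f₀ = 8227 Hz  (b) Q = 0.006777  (c) BW = 1.214e+06 Hz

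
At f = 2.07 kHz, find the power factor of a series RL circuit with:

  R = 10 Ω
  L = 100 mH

Step 1 — Angular frequency: ω = 2π·f = 2π·2070 = 1.301e+04 rad/s.
Step 2 — Component impedances:
  R: Z = R = 10 Ω
  L: Z = jωL = j·1.301e+04·0.1 = 0 + j1301 Ω
Step 3 — Series combination: Z_total = R + L = 10 + j1301 Ω = 1301∠89.6° Ω.
Step 4 — Power factor: PF = cos(φ) = Re(Z)/|Z| = 10/1300.7 = 0.007688.
Step 5 — Type: Im(Z) = 1301 ⇒ lagging (phase φ = 89.6°).

PF = 0.007688 (lagging, φ = 89.6°)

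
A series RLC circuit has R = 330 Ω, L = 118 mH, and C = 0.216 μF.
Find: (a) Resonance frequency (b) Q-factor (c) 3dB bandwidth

Step 1 — Resonance condition Im(Z)=0 gives ω₀ = 1/√(LC).
Step 2 — ω₀ = 1/√(0.118·2.16e-07) = 6264 rad/s.
Step 3 — f₀ = ω₀/(2π) = 996.9 Hz.
Step 4 — Series Q: Q = ω₀L/R = 6264·0.118/330 = 2.24.
Step 5 — 3dB bandwidth: Δω = ω₀/Q = 2797 rad/s; BW = Δω/(2π) = 445.1 Hz.

(a) f₀ = 996.9 Hz  (b) Q = 2.24  (c) BW = 445.1 Hz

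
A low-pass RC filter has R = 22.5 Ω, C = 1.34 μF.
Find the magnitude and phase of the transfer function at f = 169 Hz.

Step 1 — Angular frequency: ω = 2π·169 = 1062 rad/s.
Step 2 — Transfer function: H(jω) = 1/(1 + jωRC).
Step 3 — Denominator: 1 + jωRC = 1 + j·1062·22.5·1.34e-06 = 1 + j0.03202.
Step 4 — H = 0.999 - j0.03198.
Step 5 — Magnitude: |H| = 0.9995 (-0.0 dB); phase: φ = -1.8°.

|H| = 0.9995 (-0.0 dB), φ = -1.8°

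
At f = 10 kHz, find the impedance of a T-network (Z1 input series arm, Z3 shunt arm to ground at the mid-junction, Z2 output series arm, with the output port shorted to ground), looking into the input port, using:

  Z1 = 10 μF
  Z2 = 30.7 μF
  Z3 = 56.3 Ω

Step 1 — Angular frequency: ω = 2π·f = 2π·1e+04 = 6.283e+04 rad/s.
Step 2 — Component impedances:
  Z1: Z = 1/(jωC) = -j/(ω·C) = 0 - j1.592 Ω
  Z2: Z = 1/(jωC) = -j/(ω·C) = 0 - j0.5184 Ω
  Z3: Z = R = 56.3 Ω
Step 3 — With the output port shorted to ground, the output series arm Z2 runs from the junction to ground; the shunt arm Z3 also runs from the junction to ground. They appear in parallel: Z3 || Z2 = 0.004773 - j0.5184 Ω.
Step 4 — Series with input arm Z1: Z_in = Z1 + (Z3 || Z2) = 0.004773 - j2.11 Ω = 2.11∠-89.9° Ω.

Z = 0.004773 - j2.11 Ω = 2.11∠-89.9° Ω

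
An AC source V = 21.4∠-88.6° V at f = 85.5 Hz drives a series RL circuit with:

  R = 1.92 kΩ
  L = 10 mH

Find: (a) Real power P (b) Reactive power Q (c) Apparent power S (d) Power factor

Step 1 — Angular frequency: ω = 2π·f = 2π·85.5 = 537.2 rad/s.
Step 2 — Component impedances:
  R: Z = R = 1920 Ω
  L: Z = jωL = j·537.2·0.01 = 0 + j5.372 Ω
Step 3 — Series combination: Z_total = R + L = 1920 + j5.372 Ω = 1920∠0.2° Ω.
Step 4 — Source phasor: V = 21.4∠-88.6° V = 0.5228 - j21.39 V.
Step 5 — Current: I = V / Z = 0.0002411 - j0.01114 A = 0.01115∠-88.8° A.
Step 6 — Complex power: S = V·I* = 0.2385 + j0.0006674 VA.
Step 7 — Real power: P = Re(S) = 0.2385 W.
Step 8 — Reactive power: Q = Im(S) = 0.0006674 VAR.
Step 9 — Apparent power: |S| = 0.2385 VA.
Step 10 — Power factor: PF = P/|S| = 1 (lagging).

(a) P = 0.2385 W  (b) Q = 0.0006674 VAR  (c) S = 0.2385 VA  (d) PF = 1 (lagging)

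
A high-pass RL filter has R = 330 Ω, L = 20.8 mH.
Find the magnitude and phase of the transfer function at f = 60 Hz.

Step 1 — Angular frequency: ω = 2π·60 = 377 rad/s.
Step 2 — Transfer function: H(jω) = jωL/(R + jωL).
Step 3 — Numerator jωL = j·7.841; denominator R + jωL = 330 + j7.841.
Step 4 — H = 0.0005643 + j0.02375.
Step 5 — Magnitude: |H| = 0.02376 (-32.5 dB); phase: φ = 88.6°.

|H| = 0.02376 (-32.5 dB), φ = 88.6°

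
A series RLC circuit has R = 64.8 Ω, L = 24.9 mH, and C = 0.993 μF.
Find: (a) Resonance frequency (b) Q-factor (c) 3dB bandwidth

Step 1 — Resonance: ω₀ = 1/√(LC) = 1/√(0.0249·9.93e-07) = 6360 rad/s.
Step 2 — f₀ = ω₀/(2π) = 1012 Hz.
Step 3 — Series Q: Q = ω₀L/R = 6360·0.0249/64.8 = 2.444.
Step 4 — Bandwidth: Δω = ω₀/Q = 2602 rad/s; BW = Δω/(2π) = 414.2 Hz.

(a) f₀ = 1012 Hz  (b) Q = 2.444  (c) BW = 414.2 Hz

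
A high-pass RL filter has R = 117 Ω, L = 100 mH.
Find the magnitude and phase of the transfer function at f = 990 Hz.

Step 1 — Angular frequency: ω = 2π·990 = 6220 rad/s.
Step 2 — Transfer function: H(jω) = jωL/(R + jωL).
Step 3 — Numerator jωL = j·622; denominator R + jωL = 117 + j622.
Step 4 — H = 0.9658 + j0.1817.
Step 5 — Magnitude: |H| = 0.9828 (-0.2 dB); phase: φ = 10.7°.

|H| = 0.9828 (-0.2 dB), φ = 10.7°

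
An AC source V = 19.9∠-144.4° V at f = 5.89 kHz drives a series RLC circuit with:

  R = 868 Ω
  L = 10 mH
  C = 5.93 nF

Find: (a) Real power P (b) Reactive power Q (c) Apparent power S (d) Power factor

Step 1 — Angular frequency: ω = 2π·f = 2π·5890 = 3.701e+04 rad/s.
Step 2 — Component impedances:
  R: Z = R = 868 Ω
  L: Z = jωL = j·3.701e+04·0.01 = 0 + j370.1 Ω
  C: Z = 1/(jωC) = -j/(ω·C) = 0 - j4557 Ω
Step 3 — Series combination: Z_total = R + L + C = 868 - j4187 Ω = 4276∠-78.3° Ω.
Step 4 — Source phasor: V = 19.9∠-144.4° V = -16.18 - j11.58 V.
Step 5 — Current: I = V / Z = 0.001885 - j0.004256 A = 0.004654∠-66.1° A.
Step 6 — Complex power: S = V·I* = 0.0188 - j0.09069 VA.
Step 7 — Real power: P = Re(S) = 0.0188 W.
Step 8 — Reactive power: Q = Im(S) = -0.09069 VAR.
Step 9 — Apparent power: |S| = 0.09262 VA.
Step 10 — Power factor: PF = P/|S| = 0.203 (leading).

(a) P = 0.0188 W  (b) Q = -0.09069 VAR  (c) S = 0.09262 VA  (d) PF = 0.203 (leading)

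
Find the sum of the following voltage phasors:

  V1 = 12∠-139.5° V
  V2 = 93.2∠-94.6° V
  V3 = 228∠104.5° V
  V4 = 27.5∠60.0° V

Step 1 — Convert each phasor to rectangular form:
  V1 = 12·(cos(-139.5°) + j·sin(-139.5°)) = -9.125 - j7.793 V
  V2 = 93.2·(cos(-94.6°) + j·sin(-94.6°)) = -7.475 - j92.9 V
  V3 = 228·(cos(104.5°) + j·sin(104.5°)) = -57.09 + j220.7 V
  V4 = 27.5·(cos(60.0°) + j·sin(60.0°)) = 13.75 + j23.82 V
Step 2 — Sum components: V_total = -59.94 + j143.9 V.
Step 3 — Convert to polar: |V_total| = 155.8 V, ∠V_total = 112.6°.

V_total = 155.8∠112.6° V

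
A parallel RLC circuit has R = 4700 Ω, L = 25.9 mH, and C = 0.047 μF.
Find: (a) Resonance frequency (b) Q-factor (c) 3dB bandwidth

Step 1 — Resonance: ω₀ = 1/√(LC) = 1/√(0.0259·4.7e-08) = 2.866e+04 rad/s.
Step 2 — f₀ = ω₀/(2π) = 4562 Hz.
Step 3 — Parallel Q: Q = R/(ω₀L) = 4700/(2.866e+04·0.0259) = 6.331.
Step 4 — Bandwidth: Δω = ω₀/Q = 4527 rad/s; BW = Δω/(2π) = 720.5 Hz.

(a) f₀ = 4562 Hz  (b) Q = 6.331  (c) BW = 720.5 Hz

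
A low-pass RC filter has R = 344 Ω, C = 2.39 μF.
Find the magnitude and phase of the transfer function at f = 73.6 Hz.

Step 1 — Angular frequency: ω = 2π·73.6 = 462.4 rad/s.
Step 2 — Transfer function: H(jω) = 1/(1 + jωRC).
Step 3 — Denominator: 1 + jωRC = 1 + j·462.4·344·2.39e-06 = 1 + j0.3802.
Step 4 — H = 0.8737 - j0.3322.
Step 5 — Magnitude: |H| = 0.9347 (-0.6 dB); phase: φ = -20.8°.

|H| = 0.9347 (-0.6 dB), φ = -20.8°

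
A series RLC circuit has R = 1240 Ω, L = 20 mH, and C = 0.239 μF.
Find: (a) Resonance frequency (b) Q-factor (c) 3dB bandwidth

Step 1 — Resonance condition Im(Z)=0 gives ω₀ = 1/√(LC).
Step 2 — ω₀ = 1/√(0.02·2.39e-07) = 1.446e+04 rad/s.
Step 3 — f₀ = ω₀/(2π) = 2302 Hz.
Step 4 — Series Q: Q = ω₀L/R = 1.446e+04·0.02/1240 = 0.2333.
Step 5 — 3dB bandwidth: Δω = ω₀/Q = 6.2e+04 rad/s; BW = Δω/(2π) = 9868 Hz.

(a) f₀ = 2302 Hz  (b) Q = 0.2333  (c) BW = 9868 Hz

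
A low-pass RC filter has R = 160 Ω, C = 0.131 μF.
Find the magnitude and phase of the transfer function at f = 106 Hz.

Step 1 — Angular frequency: ω = 2π·106 = 666 rad/s.
Step 2 — Transfer function: H(jω) = 1/(1 + jωRC).
Step 3 — Denominator: 1 + jωRC = 1 + j·666·160·1.31e-07 = 1 + j0.01396.
Step 4 — H = 0.9998 - j0.01396.
Step 5 — Magnitude: |H| = 0.9999 (-0.0 dB); phase: φ = -0.8°.

|H| = 0.9999 (-0.0 dB), φ = -0.8°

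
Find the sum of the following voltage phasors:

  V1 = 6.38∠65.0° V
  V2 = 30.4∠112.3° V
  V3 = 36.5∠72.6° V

Step 1 — Convert each phasor to rectangular form:
  V1 = 6.38·(cos(65.0°) + j·sin(65.0°)) = 2.696 + j5.782 V
  V2 = 30.4·(cos(112.3°) + j·sin(112.3°)) = -11.54 + j28.13 V
  V3 = 36.5·(cos(72.6°) + j·sin(72.6°)) = 10.91 + j34.83 V
Step 2 — Sum components: V_total = 2.076 + j68.74 V.
Step 3 — Convert to polar: |V_total| = 68.77 V, ∠V_total = 88.3°.

V_total = 68.77∠88.3° V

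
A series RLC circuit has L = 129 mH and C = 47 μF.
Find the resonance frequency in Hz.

Step 1 — Resonance condition Im(Z)=0 gives ω₀ = 1/√(LC).
Step 2 — ω₀ = 1/√(0.129·4.7e-05) = 406.1 rad/s.
Step 3 — f₀ = ω₀/(2π) = 64.64 Hz.

f₀ = 64.64 Hz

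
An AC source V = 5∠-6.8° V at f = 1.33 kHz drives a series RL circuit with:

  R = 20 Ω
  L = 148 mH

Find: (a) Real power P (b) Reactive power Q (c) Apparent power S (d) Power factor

Step 1 — Angular frequency: ω = 2π·f = 2π·1330 = 8357 rad/s.
Step 2 — Component impedances:
  R: Z = R = 20 Ω
  L: Z = jωL = j·8357·0.148 = 0 + j1237 Ω
Step 3 — Series combination: Z_total = R + L = 20 + j1237 Ω = 1237∠89.1° Ω.
Step 4 — Source phasor: V = 5∠-6.8° V = 4.965 - j0.592 V.
Step 5 — Current: I = V / Z = -0.0004137 - j0.004021 A = 0.004042∠-95.9° A.
Step 6 — Complex power: S = V·I* = 0.0003268 + j0.02021 VA.
Step 7 — Real power: P = Re(S) = 0.0003268 W.
Step 8 — Reactive power: Q = Im(S) = 0.02021 VAR.
Step 9 — Apparent power: |S| = 0.02021 VA.
Step 10 — Power factor: PF = P/|S| = 0.01617 (lagging).

(a) P = 0.0003268 W  (b) Q = 0.02021 VAR  (c) S = 0.02021 VA  (d) PF = 0.01617 (lagging)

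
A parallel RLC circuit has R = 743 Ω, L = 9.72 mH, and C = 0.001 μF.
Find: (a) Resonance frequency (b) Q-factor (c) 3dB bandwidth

Step 1 — Resonance: ω₀ = 1/√(LC) = 1/√(0.00972·1e-09) = 3.208e+05 rad/s.
Step 2 — f₀ = ω₀/(2π) = 5.105e+04 Hz.
Step 3 — Parallel Q: Q = R/(ω₀L) = 743/(3.208e+05·0.00972) = 0.2383.
Step 4 — Bandwidth: Δω = ω₀/Q = 1.346e+06 rad/s; BW = Δω/(2π) = 2.142e+05 Hz.

(a) f₀ = 5.105e+04 Hz  (b) Q = 0.2383  (c) BW = 2.142e+05 Hz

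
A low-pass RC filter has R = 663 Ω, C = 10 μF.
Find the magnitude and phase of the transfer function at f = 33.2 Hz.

Step 1 — Angular frequency: ω = 2π·33.2 = 208.6 rad/s.
Step 2 — Transfer function: H(jω) = 1/(1 + jωRC).
Step 3 — Denominator: 1 + jωRC = 1 + j·208.6·663·1e-05 = 1 + j1.383.
Step 4 — H = 0.3433 - j0.4748.
Step 5 — Magnitude: |H| = 0.5859 (-4.6 dB); phase: φ = -54.1°.

|H| = 0.5859 (-4.6 dB), φ = -54.1°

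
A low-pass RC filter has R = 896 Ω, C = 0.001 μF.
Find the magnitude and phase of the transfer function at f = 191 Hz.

Step 1 — Angular frequency: ω = 2π·191 = 1200 rad/s.
Step 2 — Transfer function: H(jω) = 1/(1 + jωRC).
Step 3 — Denominator: 1 + jωRC = 1 + j·1200·896·1e-09 = 1 + j0.001075.
Step 4 — H = 1 - j0.001075.
Step 5 — Magnitude: |H| = 1 (-0.0 dB); phase: φ = -0.1°.

|H| = 1 (-0.0 dB), φ = -0.1°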